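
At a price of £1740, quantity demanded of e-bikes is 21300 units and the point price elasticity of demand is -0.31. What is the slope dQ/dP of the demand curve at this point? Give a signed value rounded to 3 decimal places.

-3.795

Ed = (dQ/dP)·(P/Q) ⇒ dQ/dP = Ed·Q/P = (-0.31)·21300/1740 = -3.79482…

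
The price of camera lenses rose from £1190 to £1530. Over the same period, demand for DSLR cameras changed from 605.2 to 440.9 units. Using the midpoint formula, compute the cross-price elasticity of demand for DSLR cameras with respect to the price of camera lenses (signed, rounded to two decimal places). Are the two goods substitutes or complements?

-1.26; complements

%ΔQ_{DSLR cameras} = (440.9 − 605.2)/avg = -164.3/523.05 = -0.314119…
%ΔP_{camera lenses} = (1530 − 1190)/avg = 340/1360 = 0.25
E_cross = (-164.3/523.05) / (340/1360) = -1.2564…
E_cross < 0 ⇒ the goods are complements.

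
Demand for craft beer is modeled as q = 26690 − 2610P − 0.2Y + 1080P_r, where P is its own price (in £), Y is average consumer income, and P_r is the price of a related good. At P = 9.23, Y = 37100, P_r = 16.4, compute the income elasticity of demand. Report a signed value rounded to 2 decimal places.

At the given values, q = 26690 − 2610(9.23) − 0.2(37100) + 1080(16.4) = 12891.7.
∂q/∂Y = -0.2.
E = (-0.2) × (37100/12891.7) = -0.5755…

-0.58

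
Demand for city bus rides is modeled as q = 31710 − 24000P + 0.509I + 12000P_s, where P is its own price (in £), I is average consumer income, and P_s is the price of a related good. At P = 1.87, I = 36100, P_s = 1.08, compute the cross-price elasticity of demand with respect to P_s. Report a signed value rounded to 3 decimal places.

At the given values, q = 31710 − 24000(1.87) + 0.509(36100) + 12000(1.08) = 18164.9.
∂q/∂P_s = 12000.
E = (12000) × (1.08/18164.9) = 0.71346…

0.713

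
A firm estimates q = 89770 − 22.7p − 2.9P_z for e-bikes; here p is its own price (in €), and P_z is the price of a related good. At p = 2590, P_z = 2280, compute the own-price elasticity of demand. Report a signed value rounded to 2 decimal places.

-2.41

At the given values, q = 89770 − 22.7(2590) − 2.9(2280) = 24365.
∂q/∂p = −22.7.
E = (-22.7) × (2590/24365) = -2.4130…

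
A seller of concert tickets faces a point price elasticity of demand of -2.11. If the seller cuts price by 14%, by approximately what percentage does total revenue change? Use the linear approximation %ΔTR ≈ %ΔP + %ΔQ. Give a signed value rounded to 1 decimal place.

%ΔQ ≈ Ed × %ΔP = (-2.11) × (-14%) = +29.5400%
%ΔTR ≈ %ΔP + %ΔQ = (-14%) + (+29.5400%) = +15.5400%

+15.5%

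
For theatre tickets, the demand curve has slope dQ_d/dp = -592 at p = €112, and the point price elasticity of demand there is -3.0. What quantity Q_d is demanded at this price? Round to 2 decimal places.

Ed = (dQ_d/dp)·(p/Q_d) ⇒ Q_d = (dQ_d/dp)·p/Ed = (-592)·112/(-3.0) = 22101.3333…

22101.33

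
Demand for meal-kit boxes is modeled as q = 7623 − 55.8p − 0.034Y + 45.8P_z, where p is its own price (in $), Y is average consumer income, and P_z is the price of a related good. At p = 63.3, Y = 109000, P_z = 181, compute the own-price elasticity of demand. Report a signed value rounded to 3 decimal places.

At the given values, q = 7623 − 55.8(63.3) − 0.034(109000) + 45.8(181) = 8674.66.
∂q/∂p = −55.8.
E = (-55.8) × (63.3/8674.66) = -0.40717…

-0.407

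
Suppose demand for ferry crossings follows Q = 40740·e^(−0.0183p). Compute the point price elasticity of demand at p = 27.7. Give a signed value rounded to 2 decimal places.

dQ/dp = −0.0183·Q = -449.08. At p = 27.7, Q = 24539.9.
Ed = (dQ/dp)·(p/Q) = (-449.08) × (27.7/24539.9) = -0.5069…

-0.51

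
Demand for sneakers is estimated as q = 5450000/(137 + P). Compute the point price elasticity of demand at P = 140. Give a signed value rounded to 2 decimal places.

-0.51

dq/dP = −5450000/(137 + P)² = -71.0292. At P = 140, q = 19675.1.
Ed = (dq/dP)·(P/q) = (-71.0292) × (140/19675.1) = -0.5054…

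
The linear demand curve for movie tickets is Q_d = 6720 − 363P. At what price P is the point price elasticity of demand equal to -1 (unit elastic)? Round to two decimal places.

Ed = −363P/(6720 − 363P). Set this equal to -1:
363P = 1·(6720 − 363P) ⇒ 363P(1 + 1) = 1·6720
P = 1·6720 / (363·2) = 9.2561…

9.26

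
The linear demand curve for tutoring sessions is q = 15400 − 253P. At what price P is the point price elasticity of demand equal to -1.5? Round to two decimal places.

36.52

Ed = −253P/(15400 − 253P). Set this equal to -1.5:
253P = 1.5·(15400 − 253P) ⇒ 253P(1 + 1.5) = 1.5·15400
P = 1.5·15400 / (253·2.5) = 36.5217…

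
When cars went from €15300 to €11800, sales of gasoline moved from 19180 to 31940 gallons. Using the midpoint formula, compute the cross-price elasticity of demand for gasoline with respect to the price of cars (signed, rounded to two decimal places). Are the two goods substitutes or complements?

%ΔQ_{gasoline} = (31940 − 19180)/avg = 12760/25560 = 0.499217…
%ΔP_{cars} = (11800 − 15300)/avg = -3500/13550 = -0.258302…
E_cross = (12760/25560) / (-3500/13550) = -1.9326…
E_cross < 0 ⇒ the goods are complements.

-1.93; complements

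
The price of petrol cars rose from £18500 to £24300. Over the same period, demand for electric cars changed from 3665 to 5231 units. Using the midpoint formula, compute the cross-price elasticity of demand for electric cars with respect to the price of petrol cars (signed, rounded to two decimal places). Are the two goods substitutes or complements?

1.30; substitutes

%ΔQ_{electric cars} = (5231 − 3665)/avg = 1566/4448 = 0.352068…
%ΔP_{petrol cars} = (24300 − 18500)/avg = 5800/21400 = 0.271028…
E_cross = (1566/4448) / (5800/21400) = 1.2990…
E_cross > 0 ⇒ the goods are substitutes.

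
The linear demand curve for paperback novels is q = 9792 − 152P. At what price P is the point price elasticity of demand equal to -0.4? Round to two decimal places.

Ed = −152P/(9792 − 152P). Set this equal to -0.4:
152P = 0.4·(9792 − 152P) ⇒ 152P(1 + 0.4) = 0.4·9792
P = 0.4·9792 / (152·1.4) = 18.4060…

18.41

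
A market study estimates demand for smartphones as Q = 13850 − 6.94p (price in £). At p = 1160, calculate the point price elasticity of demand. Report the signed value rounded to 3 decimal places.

-1.388

dQ/dp = −6.94. At p = 1160, Q = 13850 − 6.94(1160) = 5799.6.
Ed = (dQ/dp)·(p/Q) = −6.94 × (1160/5799.6) = -1.38809…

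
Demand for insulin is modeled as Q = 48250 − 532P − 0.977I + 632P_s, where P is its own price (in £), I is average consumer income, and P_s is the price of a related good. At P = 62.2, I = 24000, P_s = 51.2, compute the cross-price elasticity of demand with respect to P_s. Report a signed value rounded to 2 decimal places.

1.34

At the given values, Q = 48250 − 532(62.2) − 0.977(24000) + 632(51.2) = 24070.
∂Q/∂P_s = 632.
E = (632) × (51.2/24070) = 1.3443…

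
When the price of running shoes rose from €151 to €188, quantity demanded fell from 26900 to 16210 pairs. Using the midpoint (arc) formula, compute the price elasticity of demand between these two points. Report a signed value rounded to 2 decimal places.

-2.27

%ΔQ = (16210 − 26900) / [(26900 + 16210)/2] = -10690/21555 = -0.495940…
%ΔP = (188 − 151) / [(151 + 188)/2] = 37/169.5 = 0.218289…
Arc Ed = %ΔQ / %ΔP = (-10690/21555) / (37/169.5) = -2.2719…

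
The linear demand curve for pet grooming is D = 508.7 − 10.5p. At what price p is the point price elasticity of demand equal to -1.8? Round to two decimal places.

Ed = −10.5p/(508.7 − 10.5p). Set this equal to -1.8:
10.5p = 1.8·(508.7 − 10.5p) ⇒ 10.5p(1 + 1.8) = 1.8·508.7
p = 1.8·508.7 / (10.5·2.8) = 31.1448…

31.14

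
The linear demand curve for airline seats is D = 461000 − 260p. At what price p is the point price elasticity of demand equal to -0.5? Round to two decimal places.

Ed = −260p/(461000 − 260p). Set this equal to -0.5:
260p = 0.5·(461000 − 260p) ⇒ 260p(1 + 0.5) = 0.5·461000
p = 0.5·461000 / (260·1.5) = 591.0256…

591.03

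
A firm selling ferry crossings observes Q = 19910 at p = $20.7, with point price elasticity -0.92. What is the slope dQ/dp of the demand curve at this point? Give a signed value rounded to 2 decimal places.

-884.89

Ed = (dQ/dp)·(p/Q) ⇒ dQ/dp = Ed·Q/p = (-0.92)·19910/20.7 = -884.8888…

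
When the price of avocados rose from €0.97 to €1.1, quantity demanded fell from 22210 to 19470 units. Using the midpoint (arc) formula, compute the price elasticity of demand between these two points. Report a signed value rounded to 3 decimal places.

%ΔQ = (19470 − 22210) / [(22210 + 19470)/2] = -2740/20840 = -0.131477…
%ΔP = (1.1 − 0.97) / [(0.97 + 1.1)/2] = 0.13/1.035 = 0.125603…
Arc Ed = %ΔQ / %ΔP = (-2740/20840) / (0.13/1.035) = -1.04676…

-1.047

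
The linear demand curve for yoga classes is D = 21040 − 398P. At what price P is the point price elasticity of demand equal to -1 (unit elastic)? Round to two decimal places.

Ed = −398P/(21040 − 398P). Set this equal to -1:
398P = 1·(21040 − 398P) ⇒ 398P(1 + 1) = 1·21040
P = 1·21040 / (398·2) = 26.4321…

26.43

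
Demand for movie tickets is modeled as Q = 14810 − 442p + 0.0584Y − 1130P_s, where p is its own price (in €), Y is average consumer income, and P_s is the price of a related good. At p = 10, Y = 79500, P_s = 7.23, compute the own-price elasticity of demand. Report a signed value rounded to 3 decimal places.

-0.644

At the given values, Q = 14810 − 442(10) + 0.0584(79500) − 1130(7.23) = 6862.9.
∂Q/∂p = −442.
E = (-442) × (10/6862.9) = -0.64404…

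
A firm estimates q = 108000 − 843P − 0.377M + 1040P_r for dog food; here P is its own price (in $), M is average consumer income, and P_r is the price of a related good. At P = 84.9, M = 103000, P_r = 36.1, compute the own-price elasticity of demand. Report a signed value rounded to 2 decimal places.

At the given values, q = 108000 − 843(84.9) − 0.377(103000) + 1040(36.1) = 35142.3.
∂q/∂P = −843.
E = (-843) × (84.9/35142.3) = -2.0365…

-2.04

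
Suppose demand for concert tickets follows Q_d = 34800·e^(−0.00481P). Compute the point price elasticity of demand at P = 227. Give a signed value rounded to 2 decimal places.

dQ_d/dP = −0.00481·Q_d = -56.1735. At P = 227, Q_d = 11678.5.
Ed = (dQ_d/dP)·(P/Q_d) = (-56.1735) × (227/11678.5) = -1.0918…

-1.09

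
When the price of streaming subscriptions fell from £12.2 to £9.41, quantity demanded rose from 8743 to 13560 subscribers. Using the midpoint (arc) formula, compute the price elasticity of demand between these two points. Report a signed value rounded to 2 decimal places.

%ΔQ = (13560 − 8743) / [(8743 + 13560)/2] = 4817/11151.5 = 0.431959…
%ΔP = (9.41 − 12.2) / [(12.2 + 9.41)/2] = -2.79/10.805 = -0.258213…
Arc Ed = %ΔQ / %ΔP = (4817/11151.5) / (-2.79/10.805) = -1.6728…

-1.67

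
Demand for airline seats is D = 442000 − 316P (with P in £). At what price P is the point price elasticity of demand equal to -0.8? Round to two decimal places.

Ed = −316P/(442000 − 316P). Set this equal to -0.8:
316P = 0.8·(442000 − 316P) ⇒ 316P(1 + 0.8) = 0.8·442000
P = 0.8·442000 / (316·1.8) = 621.6596…

621.66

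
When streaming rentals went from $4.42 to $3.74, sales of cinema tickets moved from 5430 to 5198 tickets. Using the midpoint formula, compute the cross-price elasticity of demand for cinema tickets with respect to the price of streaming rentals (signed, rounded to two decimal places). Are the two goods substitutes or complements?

%ΔQ_{cinema tickets} = (5198 − 5430)/avg = -232/5314 = -0.043658…
%ΔP_{streaming rentals} = (3.74 − 4.42)/avg = -0.68/4.08 = -0.166666…
E_cross = (-232/5314) / (-0.68/4.08) = 0.2619…
E_cross > 0 ⇒ the goods are substitutes.

0.26; substitutes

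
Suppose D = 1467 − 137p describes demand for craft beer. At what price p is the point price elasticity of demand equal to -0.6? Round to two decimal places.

4.02

Ed = −137p/(1467 − 137p). Set this equal to -0.6:
137p = 0.6·(1467 − 137p) ⇒ 137p(1 + 0.6) = 0.6·1467
p = 0.6·1467 / (137·1.6) = 4.0155…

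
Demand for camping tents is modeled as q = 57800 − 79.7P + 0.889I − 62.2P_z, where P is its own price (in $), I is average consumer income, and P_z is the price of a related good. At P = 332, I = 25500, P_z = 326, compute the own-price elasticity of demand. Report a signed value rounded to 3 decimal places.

At the given values, q = 57800 − 79.7(332) + 0.889(25500) − 62.2(326) = 33731.9.
∂q/∂P = −79.7.
E = (-79.7) × (332/33731.9) = -0.78443…

-0.784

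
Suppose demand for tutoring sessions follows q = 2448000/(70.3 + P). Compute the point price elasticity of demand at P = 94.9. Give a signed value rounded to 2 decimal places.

-0.57

dq/dP = −2448000/(70.3 + P)² = -89.6998. At P = 94.9, q = 14818.4.
Ed = (dq/dP)·(P/q) = (-89.6998) × (94.9/14818.4) = -0.5744…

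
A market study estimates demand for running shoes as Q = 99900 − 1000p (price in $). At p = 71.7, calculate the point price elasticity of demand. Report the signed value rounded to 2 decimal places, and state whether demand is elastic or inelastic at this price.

dQ/dp = −1000. At p = 71.7, Q = 99900 − 1000(71.7) = 28200.
Ed = (dQ/dp)·(p/Q) = −1000 × (71.7/28200) = -2.5425…
|Ed| = 2.54 > 1, so demand is elastic.

-2.54; elastic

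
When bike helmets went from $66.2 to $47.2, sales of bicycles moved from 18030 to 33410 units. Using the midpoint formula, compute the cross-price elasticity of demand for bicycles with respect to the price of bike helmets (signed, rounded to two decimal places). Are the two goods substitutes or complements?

%ΔQ_{bicycles} = (33410 − 18030)/avg = 15380/25720 = 0.597978…
%ΔP_{bike helmets} = (47.2 − 66.2)/avg = -19/56.7 = -0.335097…
E_cross = (15380/25720) / (-19/56.7) = -1.7844…
E_cross < 0 ⇒ the goods are complements.

-1.78; complements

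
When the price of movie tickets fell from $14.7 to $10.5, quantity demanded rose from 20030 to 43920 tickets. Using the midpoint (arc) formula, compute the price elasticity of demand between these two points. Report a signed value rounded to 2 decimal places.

-2.24

%ΔQ = (43920 − 20030) / [(20030 + 43920)/2] = 23890/31975 = 0.747146…
%ΔP = (10.5 − 14.7) / [(14.7 + 10.5)/2] = -4.2/12.6 = -0.333333…
Arc Ed = %ΔQ / %ΔP = (23890/31975) / (-4.2/12.6) = -2.2414…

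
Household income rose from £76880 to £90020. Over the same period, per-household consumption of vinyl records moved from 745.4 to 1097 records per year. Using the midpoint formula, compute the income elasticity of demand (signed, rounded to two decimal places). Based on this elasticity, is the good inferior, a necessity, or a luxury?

2.42; luxury

%ΔQ = (1097 − 745.4)/[( 745.4 + 1097)/2] = 351.6/921.2 = 0.381676…
%ΔIncome = (90020 − 76880)/[( 76880 + 90020)/2] = 13140/83450 = 0.157459…
E_income = (351.6/921.2) / (13140/83450) = 2.4239…
E_income > 1 ⇒ normal good, luxury.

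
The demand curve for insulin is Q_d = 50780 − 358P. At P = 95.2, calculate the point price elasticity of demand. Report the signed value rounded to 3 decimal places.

-2.041

dQ_d/dP = −358. At P = 95.2, Q_d = 50780 − 358(95.2) = 16698.4.
Ed = (dQ_d/dP)·(P/Q_d) = −358 × (95.2/16698.4) = -2.04100…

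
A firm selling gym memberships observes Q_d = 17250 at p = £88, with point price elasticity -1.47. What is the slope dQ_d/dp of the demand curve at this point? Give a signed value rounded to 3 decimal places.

Ed = (dQ_d/dp)·(p/Q_d) ⇒ dQ_d/dp = Ed·Q_d/p = (-1.47)·17250/88 = -288.15340…

-288.153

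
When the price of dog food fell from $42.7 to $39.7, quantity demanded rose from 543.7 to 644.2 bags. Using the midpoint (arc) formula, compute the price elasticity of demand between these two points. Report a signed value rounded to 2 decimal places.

%ΔQ = (644.2 − 543.7) / [(543.7 + 644.2)/2] = 100.5/593.95 = 0.169206…
%ΔP = (39.7 − 42.7) / [(42.7 + 39.7)/2] = -3/41.2 = -0.072815…
Arc Ed = %ΔQ / %ΔP = (100.5/593.95) / (-3/41.2) = -2.3237…

-2.32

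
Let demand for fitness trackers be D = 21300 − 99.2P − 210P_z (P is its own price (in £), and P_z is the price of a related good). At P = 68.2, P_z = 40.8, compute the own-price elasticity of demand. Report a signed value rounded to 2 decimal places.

At the given values, D = 21300 − 99.2(68.2) − 210(40.8) = 5966.56.
∂D/∂P = −99.2.
E = (-99.2) × (68.2/5966.56) = -1.1338…

-1.13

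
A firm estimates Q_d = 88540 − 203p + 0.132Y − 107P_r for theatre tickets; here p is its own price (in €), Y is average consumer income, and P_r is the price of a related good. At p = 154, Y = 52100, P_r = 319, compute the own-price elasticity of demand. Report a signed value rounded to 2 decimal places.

-1.04

At the given values, Q_d = 88540 − 203(154) + 0.132(52100) − 107(319) = 30022.2.
∂Q_d/∂p = −203.
E = (-203) × (154/30022.2) = -1.0412…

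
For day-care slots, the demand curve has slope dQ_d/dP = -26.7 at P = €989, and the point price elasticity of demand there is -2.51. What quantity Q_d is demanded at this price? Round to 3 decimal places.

10520.438

Ed = (dQ_d/dP)·(P/Q_d) ⇒ Q_d = (dQ_d/dP)·P/Ed = (-26.7)·989/(-2.51) = 10520.43824…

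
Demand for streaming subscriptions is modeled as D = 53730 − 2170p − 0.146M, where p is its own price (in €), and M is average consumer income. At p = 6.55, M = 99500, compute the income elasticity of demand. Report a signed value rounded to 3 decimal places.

-0.581

At the given values, D = 53730 − 2170(6.55) − 0.146(99500) = 24989.5.
∂D/∂M = -0.146.
E = (-0.146) × (99500/24989.5) = -0.58132…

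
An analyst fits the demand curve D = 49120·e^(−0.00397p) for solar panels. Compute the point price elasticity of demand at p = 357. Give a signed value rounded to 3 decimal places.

dD/dp = −0.00397·D = -47.2637. At p = 357, D = 11905.2.
Ed = (dD/dp)·(p/D) = (-47.2637) × (357/11905.2) = -1.41729

-1.417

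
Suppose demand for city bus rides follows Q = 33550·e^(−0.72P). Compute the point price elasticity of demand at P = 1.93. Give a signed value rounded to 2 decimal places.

-1.39

dQ/dP = −0.72·Q = -6019.07. At P = 1.93, Q = 8359.82.
Ed = (dQ/dP)·(P/Q) = (-6019.07) × (1.93/8359.82) = -1.3896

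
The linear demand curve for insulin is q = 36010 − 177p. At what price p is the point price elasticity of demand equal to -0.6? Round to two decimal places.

76.29

Ed = −177p/(36010 − 177p). Set this equal to -0.6:
177p = 0.6·(36010 − 177p) ⇒ 177p(1 + 0.6) = 0.6·36010
p = 0.6·36010 / (177·1.6) = 76.2923…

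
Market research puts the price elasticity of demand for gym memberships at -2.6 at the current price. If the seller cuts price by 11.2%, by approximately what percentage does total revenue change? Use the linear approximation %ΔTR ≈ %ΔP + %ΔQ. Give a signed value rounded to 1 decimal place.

%ΔQ ≈ Ed × %ΔP = (-2.6) × (-11.2%) = +29.1200%
%ΔTR ≈ %ΔP + %ΔQ = (-11.2%) + (+29.1200%) = +17.9200%

+17.9%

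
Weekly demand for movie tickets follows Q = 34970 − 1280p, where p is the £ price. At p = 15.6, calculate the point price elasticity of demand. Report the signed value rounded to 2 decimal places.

dQ/dp = −1280. At p = 15.6, Q = 34970 − 1280(15.6) = 15002.
Ed = (dQ/dp)·(p/Q) = −1280 × (15.6/15002) = -1.3310…

-1.33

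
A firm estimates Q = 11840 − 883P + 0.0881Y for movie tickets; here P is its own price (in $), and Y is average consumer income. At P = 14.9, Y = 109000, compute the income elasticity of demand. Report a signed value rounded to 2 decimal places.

1.16

At the given values, Q = 11840 − 883(14.9) + 0.0881(109000) = 8286.2.
∂Q/∂Y = 0.0881.
E = (0.0881) × (109000/8286.2) = 1.1589…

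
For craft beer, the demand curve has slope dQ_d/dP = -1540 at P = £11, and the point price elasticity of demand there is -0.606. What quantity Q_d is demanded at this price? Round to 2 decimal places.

Ed = (dQ_d/dP)·(P/Q_d) ⇒ Q_d = (dQ_d/dP)·P/Ed = (-1540)·11/(-0.606) = 27953.7953…

27953.80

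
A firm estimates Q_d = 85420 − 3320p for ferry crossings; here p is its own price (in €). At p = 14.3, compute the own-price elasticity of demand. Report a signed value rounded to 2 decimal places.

-1.25

At the given values, Q_d = 85420 − 3320(14.3) = 37944.
∂Q_d/∂p = −3320.
E = (-3320) × (14.3/37944) = -1.2512…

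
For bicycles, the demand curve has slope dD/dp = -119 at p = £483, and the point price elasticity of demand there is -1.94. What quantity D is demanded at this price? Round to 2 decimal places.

29627.32

Ed = (dD/dp)·(p/D) ⇒ D = (dD/dp)·p/Ed = (-119)·483/(-1.94) = 29627.3195…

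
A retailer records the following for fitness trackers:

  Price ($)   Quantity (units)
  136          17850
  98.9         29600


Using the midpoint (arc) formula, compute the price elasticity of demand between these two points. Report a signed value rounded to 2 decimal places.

%ΔQ = (29600 − 17850) / [(17850 + 29600)/2] = 11750/23725 = 0.495258…
%ΔP = (98.9 − 136) / [(136 + 98.9)/2] = -37.1/117.45 = -0.315879…
Arc Ed = %ΔQ / %ΔP = (11750/23725) / (-37.1/117.45) = -1.5678…

-1.57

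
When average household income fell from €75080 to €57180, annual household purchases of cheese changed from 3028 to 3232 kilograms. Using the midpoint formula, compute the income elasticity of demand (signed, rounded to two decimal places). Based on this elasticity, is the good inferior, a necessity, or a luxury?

%ΔQ = (3232 − 3028)/[( 3028 + 3232)/2] = 204/3130 = 0.065175…
%ΔIncome = (57180 − 75080)/[( 75080 + 57180)/2] = -17900/66130 = -0.270678…
E_income = (204/3130) / (-17900/66130) = -0.2407…
E_income < 0 ⇒ inferior good.

-0.24; inferior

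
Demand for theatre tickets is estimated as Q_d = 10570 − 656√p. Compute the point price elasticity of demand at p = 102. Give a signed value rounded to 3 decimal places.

-0.840

dQ_d/dp = −656/(2√p) = -32.4768. At p = 102, Q_d = 3944.72.
Ed = (dQ_d/dp)·(p/Q_d) = (-32.4768) × (102/3944.72) = -0.83976…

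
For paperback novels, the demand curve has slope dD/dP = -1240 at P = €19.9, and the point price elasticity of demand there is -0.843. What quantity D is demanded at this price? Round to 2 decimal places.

Ed = (dD/dP)·(P/D) ⇒ D = (dD/dP)·P/Ed = (-1240)·19.9/(-0.843) = 29271.6488…

29271.65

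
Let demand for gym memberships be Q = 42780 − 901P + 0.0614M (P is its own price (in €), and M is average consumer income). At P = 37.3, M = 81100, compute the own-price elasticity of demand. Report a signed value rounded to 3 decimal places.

At the given values, Q = 42780 − 901(37.3) + 0.0614(81100) = 14152.24.
∂Q/∂P = −901.
E = (-901) × (37.3/14152.24) = -2.37469…

-2.375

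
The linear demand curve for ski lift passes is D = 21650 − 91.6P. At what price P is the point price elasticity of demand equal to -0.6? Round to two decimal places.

88.63

Ed = −91.6P/(21650 − 91.6P). Set this equal to -0.6:
91.6P = 0.6·(21650 − 91.6P) ⇒ 91.6P(1 + 0.6) = 0.6·21650
P = 0.6·21650 / (91.6·1.6) = 88.6326…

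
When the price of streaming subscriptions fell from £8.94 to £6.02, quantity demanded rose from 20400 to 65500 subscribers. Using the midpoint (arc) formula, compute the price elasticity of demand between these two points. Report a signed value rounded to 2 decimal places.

%ΔQ = (65500 − 20400) / [(20400 + 65500)/2] = 45100/42950 = 1.050058…
%ΔP = (6.02 − 8.94) / [(8.94 + 6.02)/2] = -2.92/7.48 = -0.390374…
Arc Ed = %ΔQ / %ΔP = (45100/42950) / (-2.92/7.48) = -2.6898…

-2.69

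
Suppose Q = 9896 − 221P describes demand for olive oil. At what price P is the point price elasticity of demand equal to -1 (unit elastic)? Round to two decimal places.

Ed = −221P/(9896 − 221P). Set this equal to -1:
221P = 1·(9896 − 221P) ⇒ 221P(1 + 1) = 1·9896
P = 1·9896 / (221·2) = 22.3891…

22.39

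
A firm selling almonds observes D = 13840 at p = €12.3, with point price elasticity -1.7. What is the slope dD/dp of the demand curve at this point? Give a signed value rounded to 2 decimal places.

-1912.85

Ed = (dD/dp)·(p/D) ⇒ dD/dp = Ed·D/p = (-1.7)·13840/12.3 = -1912.8455…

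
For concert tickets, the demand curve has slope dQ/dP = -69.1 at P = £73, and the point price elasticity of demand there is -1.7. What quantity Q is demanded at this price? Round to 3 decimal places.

Ed = (dQ/dP)·(P/Q) ⇒ Q = (dQ/dP)·P/Ed = (-69.1)·73/(-1.7) = 2967.23529…

2967.235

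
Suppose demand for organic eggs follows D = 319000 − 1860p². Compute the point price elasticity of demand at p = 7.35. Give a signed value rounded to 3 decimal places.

dD/dp = −2·1860·p = -27342. At p = 7.35, D = 218518.15.
Ed = (dD/dp)·(p/D) = (-27342) × (7.35/218518.15) = -0.91966…

-0.920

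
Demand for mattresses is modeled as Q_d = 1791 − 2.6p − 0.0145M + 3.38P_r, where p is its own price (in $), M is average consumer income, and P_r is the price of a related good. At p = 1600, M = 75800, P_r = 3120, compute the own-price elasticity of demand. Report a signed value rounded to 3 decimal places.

At the given values, Q_d = 1791 − 2.6(1600) − 0.0145(75800) + 3.38(3120) = 7077.5.
∂Q_d/∂p = −2.6.
E = (-2.6) × (1600/7077.5) = -0.58777…

-0.588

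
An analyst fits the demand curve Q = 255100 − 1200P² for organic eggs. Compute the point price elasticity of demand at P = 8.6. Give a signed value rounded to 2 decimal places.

dQ/dP = −2·1200·P = -20640. At P = 8.6, Q = 166348.
Ed = (dQ/dP)·(P/Q) = (-20640) × (8.6/166348) = -1.0670…

-1.07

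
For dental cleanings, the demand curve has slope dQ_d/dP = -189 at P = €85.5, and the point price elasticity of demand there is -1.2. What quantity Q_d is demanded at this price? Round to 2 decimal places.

Ed = (dQ_d/dP)·(P/Q_d) ⇒ Q_d = (dQ_d/dP)·P/Ed = (-189)·85.5/(-1.2) = 13466.25

13466.25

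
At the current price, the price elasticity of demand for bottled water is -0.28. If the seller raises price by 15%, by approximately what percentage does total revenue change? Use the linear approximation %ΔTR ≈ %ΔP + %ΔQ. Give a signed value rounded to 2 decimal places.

+10.80%

%ΔQ ≈ Ed × %ΔP = (-0.28) × (+15%) = -4.2000%
%ΔTR ≈ %ΔP + %ΔQ = (+15%) + (-4.2000%) = +10.8000%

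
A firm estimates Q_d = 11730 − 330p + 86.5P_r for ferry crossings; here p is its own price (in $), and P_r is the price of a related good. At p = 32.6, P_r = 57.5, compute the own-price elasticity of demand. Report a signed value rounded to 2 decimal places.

-1.81

At the given values, Q_d = 11730 − 330(32.6) + 86.5(57.5) = 5945.75.
∂Q_d/∂p = −330.
E = (-330) × (32.6/5945.75) = -1.8093…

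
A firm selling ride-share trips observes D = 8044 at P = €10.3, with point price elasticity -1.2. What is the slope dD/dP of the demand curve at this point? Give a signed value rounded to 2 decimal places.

Ed = (dD/dP)·(P/D) ⇒ dD/dP = Ed·D/P = (-1.2)·8044/10.3 = -937.1650…

-937.17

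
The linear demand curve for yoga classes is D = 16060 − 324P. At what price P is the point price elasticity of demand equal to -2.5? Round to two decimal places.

35.41

Ed = −324P/(16060 − 324P). Set this equal to -2.5:
324P = 2.5·(16060 − 324P) ⇒ 324P(1 + 2.5) = 2.5·16060
P = 2.5·16060 / (324·3.5) = 35.4056…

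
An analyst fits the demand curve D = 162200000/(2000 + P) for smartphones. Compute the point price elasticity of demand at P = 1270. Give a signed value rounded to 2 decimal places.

-0.39

dD/dP = −162200000/(2000 + P)² = -15.1689. At P = 1270, D = 49602.4.
Ed = (dD/dP)·(P/D) = (-15.1689) × (1270/49602.4) = -0.3883…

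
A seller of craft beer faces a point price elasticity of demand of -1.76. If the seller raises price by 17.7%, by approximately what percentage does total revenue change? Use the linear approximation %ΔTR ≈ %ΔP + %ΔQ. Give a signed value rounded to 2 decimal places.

-13.45%

%ΔQ ≈ Ed × %ΔP = (-1.76) × (+17.7%) = -31.1520%
%ΔTR ≈ %ΔP + %ΔQ = (+17.7%) + (-31.1520%) = -13.4520%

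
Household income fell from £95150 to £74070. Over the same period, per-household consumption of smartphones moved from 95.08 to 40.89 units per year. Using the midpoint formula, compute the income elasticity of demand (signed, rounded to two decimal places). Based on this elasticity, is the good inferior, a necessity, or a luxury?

%ΔQ = (40.89 − 95.08)/[( 95.08 + 40.89)/2] = -54.19/67.985 = -0.797087…
%ΔIncome = (74070 − 95150)/[( 95150 + 74070)/2] = -21080/84610 = -0.249143…
E_income = (-54.19/67.985) / (-21080/84610) = 3.1993…
E_income > 1 ⇒ normal good, luxury.

3.20; luxury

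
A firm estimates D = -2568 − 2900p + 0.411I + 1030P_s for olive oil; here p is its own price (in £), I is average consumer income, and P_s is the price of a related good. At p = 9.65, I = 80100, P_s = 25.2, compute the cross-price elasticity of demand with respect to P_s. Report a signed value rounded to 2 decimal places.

0.92

At the given values, D = -2568 − 2900(9.65) + 0.411(80100) + 1030(25.2) = 28324.1.
∂D/∂P_s = 1030.
E = (1030) × (25.2/28324.1) = 0.9163…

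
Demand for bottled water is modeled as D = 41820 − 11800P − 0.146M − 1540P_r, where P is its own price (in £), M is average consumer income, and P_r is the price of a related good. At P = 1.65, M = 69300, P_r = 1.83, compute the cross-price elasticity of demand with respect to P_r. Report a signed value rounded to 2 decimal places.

At the given values, D = 41820 − 11800(1.65) − 0.146(69300) − 1540(1.83) = 9414.
∂D/∂P_r = -1540.
E = (-1540) × (1.83/9414) = -0.2993…

-0.30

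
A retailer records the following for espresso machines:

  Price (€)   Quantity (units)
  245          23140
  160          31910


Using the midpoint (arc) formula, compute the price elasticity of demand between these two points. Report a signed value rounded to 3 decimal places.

%ΔQ = (31910 − 23140) / [(23140 + 31910)/2] = 8770/27525 = 0.318619…
%ΔP = (160 − 245) / [(245 + 160)/2] = -85/202.5 = -0.419753…
Arc Ed = %ΔQ / %ΔP = (8770/27525) / (-85/202.5) = -0.75906…

-0.759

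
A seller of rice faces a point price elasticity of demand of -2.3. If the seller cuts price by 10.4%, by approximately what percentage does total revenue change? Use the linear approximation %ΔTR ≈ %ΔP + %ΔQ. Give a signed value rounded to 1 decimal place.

+13.5%

%ΔQ ≈ Ed × %ΔP = (-2.3) × (-10.4%) = +23.9200%
%ΔTR ≈ %ΔP + %ΔQ = (-10.4%) + (+23.9200%) = +13.5200%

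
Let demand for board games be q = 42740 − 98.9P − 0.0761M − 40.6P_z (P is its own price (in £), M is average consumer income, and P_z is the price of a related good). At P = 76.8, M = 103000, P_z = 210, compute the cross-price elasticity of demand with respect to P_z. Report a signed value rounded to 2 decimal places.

-0.45

At the given values, q = 42740 − 98.9(76.8) − 0.0761(103000) − 40.6(210) = 18780.18.
∂q/∂P_z = -40.6.
E = (-40.6) × (210/18780.18) = -0.4539…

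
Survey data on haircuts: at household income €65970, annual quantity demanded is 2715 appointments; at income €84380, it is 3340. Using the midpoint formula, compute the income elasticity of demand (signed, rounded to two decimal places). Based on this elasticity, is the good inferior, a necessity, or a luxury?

0.84; necessity

%ΔQ = (3340 − 2715)/[( 2715 + 3340)/2] = 625/3027.5 = 0.206440…
%ΔIncome = (84380 − 65970)/[( 65970 + 84380)/2] = 18410/75175 = 0.244895…
E_income = (625/3027.5) / (18410/75175) = 0.8429…
0 < E_income < 1 ⇒ normal good, necessity.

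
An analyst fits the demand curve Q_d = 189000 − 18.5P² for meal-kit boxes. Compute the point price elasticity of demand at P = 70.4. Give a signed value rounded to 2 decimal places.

dQ_d/dP = −2·18.5·P = -2604.8. At P = 70.4, Q_d = 97311.04.
Ed = (dQ_d/dP)·(P/Q_d) = (-2604.8) × (70.4/97311.04) = -1.8844…

-1.88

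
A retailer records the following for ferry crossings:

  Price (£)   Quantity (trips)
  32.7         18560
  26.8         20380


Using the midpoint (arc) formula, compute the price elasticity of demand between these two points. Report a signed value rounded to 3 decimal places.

-0.471

%ΔQ = (20380 − 18560) / [(18560 + 20380)/2] = 1820/19470 = 0.093477…
%ΔP = (26.8 − 32.7) / [(32.7 + 26.8)/2] = -5.9/29.75 = -0.198319…
Arc Ed = %ΔQ / %ΔP = (1820/19470) / (-5.9/29.75) = -0.47134…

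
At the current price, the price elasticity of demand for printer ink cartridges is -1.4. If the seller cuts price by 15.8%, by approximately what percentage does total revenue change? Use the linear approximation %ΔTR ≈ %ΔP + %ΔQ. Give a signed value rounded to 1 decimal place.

+6.3%

%ΔQ ≈ Ed × %ΔP = (-1.4) × (-15.8%) = +22.1200%
%ΔTR ≈ %ΔP + %ΔQ = (-15.8%) + (+22.1200%) = +6.3200%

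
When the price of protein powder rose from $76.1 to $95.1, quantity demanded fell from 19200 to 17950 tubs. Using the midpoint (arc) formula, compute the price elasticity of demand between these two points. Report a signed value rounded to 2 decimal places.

-0.30

%ΔQ = (17950 − 19200) / [(19200 + 17950)/2] = -1250/18575 = -0.067294…
%ΔP = (95.1 − 76.1) / [(76.1 + 95.1)/2] = 19/85.6 = 0.221962…
Arc Ed = %ΔQ / %ΔP = (-1250/18575) / (19/85.6) = -0.3031…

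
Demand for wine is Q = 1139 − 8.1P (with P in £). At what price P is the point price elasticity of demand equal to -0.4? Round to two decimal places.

40.18

Ed = −8.1P/(1139 − 8.1P). Set this equal to -0.4:
8.1P = 0.4·(1139 − 8.1P) ⇒ 8.1P(1 + 0.4) = 0.4·1139
P = 0.4·1139 / (8.1·1.4) = 40.1763…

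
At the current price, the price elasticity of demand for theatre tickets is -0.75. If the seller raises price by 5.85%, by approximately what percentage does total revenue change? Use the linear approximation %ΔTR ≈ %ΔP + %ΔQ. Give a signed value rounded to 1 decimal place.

+1.5%

%ΔQ ≈ Ed × %ΔP = (-0.75) × (+5.85%) = -4.3875%
%ΔTR ≈ %ΔP + %ΔQ = (+5.85%) + (-4.3875%) = +1.4625%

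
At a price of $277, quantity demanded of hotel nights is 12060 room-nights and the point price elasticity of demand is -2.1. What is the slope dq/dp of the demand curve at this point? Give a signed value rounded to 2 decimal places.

Ed = (dq/dp)·(p/q) ⇒ dq/dp = Ed·q/p = (-2.1)·12060/277 = -91.4296…

-91.43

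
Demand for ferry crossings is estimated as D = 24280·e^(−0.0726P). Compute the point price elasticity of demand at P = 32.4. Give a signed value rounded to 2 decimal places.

-2.35

dD/dP = −0.0726·D = -167.734. At P = 32.4, D = 2310.38.
Ed = (dD/dP)·(P/D) = (-167.734) × (32.4/2310.38) = -2.3522…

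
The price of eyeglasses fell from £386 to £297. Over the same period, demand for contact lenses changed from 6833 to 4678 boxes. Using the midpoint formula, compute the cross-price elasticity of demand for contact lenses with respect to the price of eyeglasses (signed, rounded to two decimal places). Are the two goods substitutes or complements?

1.44; substitutes

%ΔQ_{contact lenses} = (4678 − 6833)/avg = -2155/5755.5 = -0.374424…
%ΔP_{eyeglasses} = (297 − 386)/avg = -89/341.5 = -0.260614…
E_cross = (-2155/5755.5) / (-89/341.5) = 1.4366…
E_cross > 0 ⇒ the goods are substitutes.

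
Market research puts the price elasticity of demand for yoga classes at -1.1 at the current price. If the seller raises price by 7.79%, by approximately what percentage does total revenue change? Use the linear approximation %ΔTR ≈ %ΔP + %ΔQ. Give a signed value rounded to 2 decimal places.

-0.78%

%ΔQ ≈ Ed × %ΔP = (-1.1) × (+7.79%) = -8.5690%
%ΔTR ≈ %ΔP + %ΔQ = (+7.79%) + (-8.5690%) = -0.7790%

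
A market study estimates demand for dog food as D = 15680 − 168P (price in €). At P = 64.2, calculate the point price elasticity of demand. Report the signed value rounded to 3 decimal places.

dD/dP = −168. At P = 64.2, D = 15680 − 168(64.2) = 4894.4.
Ed = (dD/dP)·(P/D) = −168 × (64.2/4894.4) = -2.20366…

-2.204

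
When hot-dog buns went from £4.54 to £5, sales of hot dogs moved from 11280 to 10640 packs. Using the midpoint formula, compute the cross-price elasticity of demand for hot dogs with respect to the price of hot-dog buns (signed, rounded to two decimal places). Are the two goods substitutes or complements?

-0.61; complements

%ΔQ_{hot dogs} = (10640 − 11280)/avg = -640/10960 = -0.058394…
%ΔP_{hot-dog buns} = (5 − 4.54)/avg = 0.46/4.77 = 0.096436…
E_cross = (-640/10960) / (0.46/4.77) = -0.6055…
E_cross < 0 ⇒ the goods are complements.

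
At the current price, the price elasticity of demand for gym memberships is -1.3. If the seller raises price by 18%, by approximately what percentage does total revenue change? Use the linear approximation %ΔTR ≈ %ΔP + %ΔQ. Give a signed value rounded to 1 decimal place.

%ΔQ ≈ Ed × %ΔP = (-1.3) × (+18%) = -23.4000%
%ΔTR ≈ %ΔP + %ΔQ = (+18%) + (-23.4000%) = -5.4000%

-5.4%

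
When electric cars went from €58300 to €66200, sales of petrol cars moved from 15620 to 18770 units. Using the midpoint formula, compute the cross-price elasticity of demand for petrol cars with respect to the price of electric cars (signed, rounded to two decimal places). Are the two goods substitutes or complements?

1.44; substitutes

%ΔQ_{petrol cars} = (18770 − 15620)/avg = 3150/17195 = 0.183192…
%ΔP_{electric cars} = (66200 − 58300)/avg = 7900/62250 = 0.126907…
E_cross = (3150/17195) / (7900/62250) = 1.4435…
E_cross > 0 ⇒ the goods are substitutes.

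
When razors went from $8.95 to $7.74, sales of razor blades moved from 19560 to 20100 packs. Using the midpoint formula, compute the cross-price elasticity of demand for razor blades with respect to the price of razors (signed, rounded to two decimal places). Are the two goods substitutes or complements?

-0.19; complements

%ΔQ_{razor blades} = (20100 − 19560)/avg = 540/19830 = 0.027231…
%ΔP_{razors} = (7.74 − 8.95)/avg = -1.21/8.345 = -0.144997…
E_cross = (540/19830) / (-1.21/8.345) = -0.1878…
E_cross < 0 ⇒ the goods are complements.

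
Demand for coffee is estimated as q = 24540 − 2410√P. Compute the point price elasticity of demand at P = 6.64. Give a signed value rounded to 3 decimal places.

dq/dP = −2410/(2√P) = -467.631. At P = 6.64, q = 18329.9.
Ed = (dq/dP)·(P/q) = (-467.631) × (6.64/18329.9) = -0.16939…

-0.169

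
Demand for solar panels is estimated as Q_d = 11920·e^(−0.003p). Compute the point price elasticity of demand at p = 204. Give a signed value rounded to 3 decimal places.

-0.612

dQ_d/dp = −0.003·Q_d = -19.3914. At p = 204, Q_d = 6463.8.
Ed = (dQ_d/dp)·(p/Q_d) = (-19.3914) × (204/6463.8) = -0.612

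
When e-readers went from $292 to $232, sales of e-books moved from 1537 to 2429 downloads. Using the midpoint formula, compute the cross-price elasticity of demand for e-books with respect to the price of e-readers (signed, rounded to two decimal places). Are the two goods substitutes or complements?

%ΔQ_{e-books} = (2429 − 1537)/avg = 892/1983 = 0.449823…
%ΔP_{e-readers} = (232 − 292)/avg = -60/262 = -0.229007…
E_cross = (892/1983) / (-60/262) = -1.9642…
E_cross < 0 ⇒ the goods are complements.

-1.96; complements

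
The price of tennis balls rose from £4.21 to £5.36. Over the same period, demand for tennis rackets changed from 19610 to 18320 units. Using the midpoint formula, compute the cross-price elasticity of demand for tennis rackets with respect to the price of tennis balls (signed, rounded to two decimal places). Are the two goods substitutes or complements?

-0.28; complements

%ΔQ_{tennis rackets} = (18320 − 19610)/avg = -1290/18965 = -0.068020…
%ΔP_{tennis balls} = (5.36 − 4.21)/avg = 1.15/4.785 = 0.240334…
E_cross = (-1290/18965) / (1.15/4.785) = -0.2830…
E_cross < 0 ⇒ the goods are complements.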